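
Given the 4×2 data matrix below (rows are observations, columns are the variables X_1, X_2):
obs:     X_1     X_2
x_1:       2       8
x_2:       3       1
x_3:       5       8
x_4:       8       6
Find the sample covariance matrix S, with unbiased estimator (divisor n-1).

Step 1 — column means:
  mean(X_1) = (2 + 3 + 5 + 8) / 4 = 18/4 = 4.5
  mean(X_2) = (8 + 1 + 8 + 6) / 4 = 23/4 = 5.75

Step 2 — sample covariance S[i,j] = (1/(n-1)) · Σ_k (x_{k,i} - mean_i) · (x_{k,j} - mean_j), with n-1 = 3.
  S[X_1,X_1] = ((-2.5)·(-2.5) + (-1.5)·(-1.5) + (0.5)·(0.5) + (3.5)·(3.5)) / 3 = 21/3 = 7
  S[X_1,X_2] = ((-2.5)·(2.25) + (-1.5)·(-4.75) + (0.5)·(2.25) + (3.5)·(0.25)) / 3 = 3.5/3 = 1.1667
  S[X_2,X_2] = ((2.25)·(2.25) + (-4.75)·(-4.75) + (2.25)·(2.25) + (0.25)·(0.25)) / 3 = 32.75/3 = 10.9167

S is symmetric (S[j,i] = S[i,j]). Assembling:

S = [[7, 1.1667],
 [1.1667, 10.9167]]


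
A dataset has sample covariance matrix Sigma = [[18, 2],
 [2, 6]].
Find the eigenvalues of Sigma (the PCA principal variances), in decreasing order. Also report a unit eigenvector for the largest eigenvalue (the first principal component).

Step 1 — characteristic polynomial of 2×2 Sigma:
  det(Sigma - λI) = λ² - trace · λ + det = 0.
  trace = 18 + 6 = 24, det = 18·6 - (2)² = 104.
Step 2 — discriminant:
  Δ = trace² - 4·det = 576 - 416 = 160.
Step 3 — eigenvalues:
  λ = (trace ± √Δ)/2 = (24 ± 12.6491)/2,
  λ_1 = 18.3246,  λ_2 = 5.6754.

Step 4 — unit eigenvector for λ_1: solve (Sigma - λ_1 I)v = 0. First row:
  (18 - 18.3246)·v_x + (2)·v_y = 0, i.e. (-0.3246)·v_x + (2)·v_y = 0,
  so v ∝ (b, λ_1 - a) = (2, 0.3246) = u.
  ||u|| = √((2)² + (0.3246)²) = √(4.1053) ≈ 2.0262,
  v_1 = u/||u|| ≈ (0.9871, 0.1602) (||v_1|| = 1).

λ_1 = 18.3246,  λ_2 = 5.6754;  v_1 ≈ (0.9871, 0.1602)


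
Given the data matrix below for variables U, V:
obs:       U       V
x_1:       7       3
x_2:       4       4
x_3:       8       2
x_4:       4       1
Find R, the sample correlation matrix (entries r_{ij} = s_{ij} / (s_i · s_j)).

Step 1 — column means:
  mean(U) = (7 + 4 + 8 + 4) / 4 = 23/4 = 5.75
  mean(V) = (3 + 4 + 2 + 1) / 4 = 10/4 = 2.5

Step 2 — sample variances and covariances s[i,j] = (1/(n-1)) · Σ_k (x_{k,i} - mean_i) · (x_{k,j} - mean_j), with n-1 = 3:
  s[U,U] = ((1.25)·(1.25) + (-1.75)·(-1.75) + (2.25)·(2.25) + (-1.75)·(-1.75)) / 3 = 12.75/3 = 4.25
  s[U,V] = ((1.25)·(0.5) + (-1.75)·(1.5) + (2.25)·(-0.5) + (-1.75)·(-1.5)) / 3 = -0.5/3 = -0.1667
  s[V,V] = ((0.5)·(0.5) + (1.5)·(1.5) + (-0.5)·(-0.5) + (-1.5)·(-1.5)) / 3 = 5/3 = 1.6667
  Sample standard deviations s_i = √(s[i,i]):
  s(U) = √(4.25) = 2.0616
  s(V) = √(1.6667) = 1.291

Step 3 — r_{ij} = s_{ij} / (s_i · s_j):
  r[U,U] = 1 (diagonal).
  r[U,V] = -0.1667 / (2.0616 · 1.291) = -0.1667 / 2.6615 = -0.0626
  r[V,V] = 1 (diagonal).

R is symmetric with unit diagonal. Assembling:

R = [[1, -0.0626],
 [-0.0626, 1]]


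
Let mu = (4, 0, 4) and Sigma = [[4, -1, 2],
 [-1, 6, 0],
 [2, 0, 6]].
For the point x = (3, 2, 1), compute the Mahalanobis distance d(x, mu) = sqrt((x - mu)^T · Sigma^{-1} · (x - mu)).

Step 1 — centre the observation: (x - mu) = (-1, 2, -3).

Step 2 — invert Sigma (cofactor / det for 3×3, or solve directly):
  Sigma^{-1} = [[0.3158, 0.0526, -0.1053],
 [0.0526, 0.1754, -0.0175],
 [-0.1053, -0.0175, 0.2018]].

Step 3 — form the quadratic (x - mu)^T · Sigma^{-1} · (x - mu):
  Sigma^{-1} · (x - mu) = (0.1053, 0.3509, -0.5351).
  (x - mu)^T · [Sigma^{-1} · (x - mu)] = (-1)·(0.1053) + (2)·(0.3509) + (-3)·(-0.5351) = 2.2018.

Step 4 — take square root: d = √(2.2018) ≈ 1.4838.

d(x, mu) = √(2.2018) ≈ 1.4838


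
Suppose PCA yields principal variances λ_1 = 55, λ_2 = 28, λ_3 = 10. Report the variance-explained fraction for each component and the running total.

Step 1 — total variance = trace(Sigma) = Σ λ_i = 55 + 28 + 10 = 93.

Step 2 — fraction explained by component i = λ_i / Σ λ:
  PC1: 55/93 = 0.5914
  PC2: 28/93 = 0.3011
  PC3: 10/93 = 0.1075

Step 3 — cumulative fraction after k components = (λ_1 + ... + λ_k) / Σ λ:
  k = 1: 55/93 = 0.5914
  k = 2: (55 + 28)/93 = 83/93 = 0.8925
  k = 3: (55 + 28 + 10)/93 = 93/93 = 1

Summary (fraction, with percent):

explained: PC1 0.5914 (59.14%), PC2 0.3011 (30.11%), PC3 0.1075 (10.75%);  cumulative: 0.5914, 0.8925, 1


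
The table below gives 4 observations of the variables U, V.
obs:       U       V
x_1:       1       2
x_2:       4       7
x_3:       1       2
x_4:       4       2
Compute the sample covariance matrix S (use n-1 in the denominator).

Step 1 — column means:
  mean(U) = (1 + 4 + 1 + 4) / 4 = 10/4 = 2.5
  mean(V) = (2 + 7 + 2 + 2) / 4 = 13/4 = 3.25

Step 2 — sample covariance S[i,j] = (1/(n-1)) · Σ_k (x_{k,i} - mean_i) · (x_{k,j} - mean_j), with n-1 = 3.
  S[U,U] = ((-1.5)·(-1.5) + (1.5)·(1.5) + (-1.5)·(-1.5) + (1.5)·(1.5)) / 3 = 9/3 = 3
  S[U,V] = ((-1.5)·(-1.25) + (1.5)·(3.75) + (-1.5)·(-1.25) + (1.5)·(-1.25)) / 3 = 7.5/3 = 2.5
  S[V,V] = ((-1.25)·(-1.25) + (3.75)·(3.75) + (-1.25)·(-1.25) + (-1.25)·(-1.25)) / 3 = 18.75/3 = 6.25

S is symmetric (S[j,i] = S[i,j]). Assembling:

S = [[3, 2.5],
 [2.5, 6.25]]


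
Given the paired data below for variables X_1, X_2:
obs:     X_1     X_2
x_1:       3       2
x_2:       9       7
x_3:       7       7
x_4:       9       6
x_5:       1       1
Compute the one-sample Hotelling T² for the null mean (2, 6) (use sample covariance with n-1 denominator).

Step 1 — sample mean vector:
  mean(X_1) = (3 + 9 + 7 + 9 + 1) / 5 = 29/5 = 5.8
  mean(X_2) = (2 + 7 + 7 + 6 + 1) / 5 = 23/5 = 4.6
  x̄ = (5.8, 4.6),  deviation x̄ - mu_0 = (5.8, 4.6) - (2, 6) = (3.8, -1.4).

Step 2 — sample covariance matrix, S[i,j] = (1/(n-1)) · Σ_k (x_{k,i} - mean_i) · (x_{k,j} - mean_j), divisor n-1 = 4:
  S[X_1,X_1] = ((-2.8)·(-2.8) + (3.2)·(3.2) + (1.2)·(1.2) + (3.2)·(3.2) + (-4.8)·(-4.8)) / 4 = 52.8/4 = 13.2
  S[X_1,X_2] = ((-2.8)·(-2.6) + (3.2)·(2.4) + (1.2)·(2.4) + (3.2)·(1.4) + (-4.8)·(-3.6)) / 4 = 39.6/4 = 9.9
  S[X_2,X_2] = ((-2.6)·(-2.6) + (2.4)·(2.4) + (2.4)·(2.4) + (1.4)·(1.4) + (-3.6)·(-3.6)) / 4 = 33.2/4 = 8.3
  S = [[13.2, 9.9],
 [9.9, 8.3]].

Step 3 — invert S. det(S) = 13.2·8.3 - (9.9)² = 11.55.
  S^{-1} = (1/det) · [[d, -b], [-b, a]] = [[0.7186, -0.8571],
 [-0.8571, 1.1429]].

Step 4 — quadratic form (x̄ - mu_0)^T · S^{-1} · (x̄ - mu_0):
  S^{-1} · (x̄ - mu_0) = (3.9307, -4.8571),
  (x̄ - mu_0)^T · [...] = (3.8)·(3.9307) + (-1.4)·(-4.8571) = 21.7368.

Step 5 — scale by n: T² = 5 · 21.7368 = 108.684.

T² ≈ 108.684


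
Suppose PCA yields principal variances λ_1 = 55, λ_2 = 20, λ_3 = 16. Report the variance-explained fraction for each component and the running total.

Step 1 — total variance = trace(Sigma) = Σ λ_i = 55 + 20 + 16 = 91.

Step 2 — fraction explained by component i = λ_i / Σ λ:
  PC1: 55/91 = 0.6044
  PC2: 20/91 = 0.2198
  PC3: 16/91 = 0.1758

Step 3 — cumulative fraction after k components = (λ_1 + ... + λ_k) / Σ λ:
  k = 1: 55/91 = 0.6044
  k = 2: (55 + 20)/91 = 75/91 = 0.8242
  k = 3: (55 + 20 + 16)/91 = 91/91 = 1

Summary (fraction, with percent):

explained: PC1 0.6044 (60.44%), PC2 0.2198 (21.98%), PC3 0.1758 (17.58%);  cumulative: 0.6044, 0.8242, 1


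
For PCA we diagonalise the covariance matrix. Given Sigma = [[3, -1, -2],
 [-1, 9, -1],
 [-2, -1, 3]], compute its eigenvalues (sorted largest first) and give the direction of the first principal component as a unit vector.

Step 1 — characteristic polynomial p(λ) = det(λI - Sigma) = λ³ - tr·λ² + c_1·λ - det, where tr = trace, c_1 = sum of the principal 2×2 minors, det = det(Sigma):
  tr = 3 + 9 + 3 = 15,
  c_1 = (3·9 - (-1)²) + (3·3 - (-2)²) + (9·3 - (-1)²) = 26 + 5 + 26 = 57,
  det = 3·(9·3 - (-1)²) - (-1)·((-1)·3 - (-1)·(-2)) + (-2)·((-1)·(-1) - 9·(-2)) = 3·(26) - (-1)·(-5) + (-2)·(19) = 35.
  So p(λ) = λ³ - 15λ² + 57λ - 35.
Step 2 — look for an integer root (rational root theorem: any rational root is an integer divisor of 35). Testing λ = 5:
  p(5) = 125 - 375 + 285 - 35 = 0  ✓
  Dividing out (λ - 5): p(λ) = (λ - 5)(λ² - 10λ + 7).
Step 3 — remaining eigenvalues from the quadratic λ² - 10λ + 7 = 0:
  Δ = 10² - 4·7 = 100 - 28 = 72,  λ = (10 ± √72)/2 = (10 ± 8.4853)/2 ≈ 9.2426 or 0.7574.
  Sorted: λ_1 = 9.2426,  λ_2 = 5,  λ_3 = 0.7574  (check: sum = 15 = tr ✓).

Step 4 — unit eigenvector for λ_1 ≈ 9.2426: v spans the null space of (Sigma - λ_1 I), whose rows are
  r_1 = (-6.2426, -1, -2),  r_2 = (-1, -0.2426, -1),  r_3 = (-2, -1, -6.2426).
  v is orthogonal to every row, so take v ∝ r_1 × r_2 = ((-1)·(-1) - (-2)·(-0.2426), (-2)·(-1) - (-6.2426)·(-1), (-6.2426)·(-0.2426) - (-1)·(-1)) ≈ (0.5147, -4.2426, 0.5147).
  Let u = (0.5147, -4.2426, 0.5147).
  ||u|| = √((0.5147)² + (-4.2426)² + (0.5147)²) = √(18.5299) ≈ 4.3046,  v_1 = u/||u|| ≈ (0.1196, -0.9856, 0.1196) (||v_1|| = 1).

λ_1 = 9.2426,  λ_2 = 5,  λ_3 = 0.7574;  v_1 ≈ (0.1196, -0.9856, 0.1196)


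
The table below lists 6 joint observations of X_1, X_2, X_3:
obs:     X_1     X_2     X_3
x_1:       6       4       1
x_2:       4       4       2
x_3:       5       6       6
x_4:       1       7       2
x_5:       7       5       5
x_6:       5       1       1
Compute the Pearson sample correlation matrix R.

Step 1 — column means:
  mean(X_1) = (6 + 4 + 5 + 1 + 7 + 5) / 6 = 28/6 = 4.6667
  mean(X_2) = (4 + 4 + 6 + 7 + 5 + 1) / 6 = 27/6 = 4.5
  mean(X_3) = (1 + 2 + 6 + 2 + 5 + 1) / 6 = 17/6 = 2.8333

Step 2 — sample variances and covariances s[i,j] = (1/(n-1)) · Σ_k (x_{k,i} - mean_i) · (x_{k,j} - mean_j), with n-1 = 5:
  s[X_1,X_1] = ((1.3333)·(1.3333) + (-0.6667)·(-0.6667) + (0.3333)·(0.3333) + (-3.6667)·(-3.6667) + (2.3333)·(2.3333) + (0.3333)·(0.3333)) / 5 = 21.3333/5 = 4.2667
  s[X_1,X_2] = ((1.3333)·(-0.5) + (-0.6667)·(-0.5) + (0.3333)·(1.5) + (-3.6667)·(2.5) + (2.3333)·(0.5) + (0.3333)·(-3.5)) / 5 = -9/5 = -1.8
  s[X_1,X_3] = ((1.3333)·(-1.8333) + (-0.6667)·(-0.8333) + (0.3333)·(3.1667) + (-3.6667)·(-0.8333) + (2.3333)·(2.1667) + (0.3333)·(-1.8333)) / 5 = 6.6667/5 = 1.3333
  s[X_2,X_2] = ((-0.5)·(-0.5) + (-0.5)·(-0.5) + (1.5)·(1.5) + (2.5)·(2.5) + (0.5)·(0.5) + (-3.5)·(-3.5)) / 5 = 21.5/5 = 4.3
  s[X_2,X_3] = ((-0.5)·(-1.8333) + (-0.5)·(-0.8333) + (1.5)·(3.1667) + (2.5)·(-0.8333) + (0.5)·(2.1667) + (-3.5)·(-1.8333)) / 5 = 11.5/5 = 2.3
  s[X_3,X_3] = ((-1.8333)·(-1.8333) + (-0.8333)·(-0.8333) + (3.1667)·(3.1667) + (-0.8333)·(-0.8333) + (2.1667)·(2.1667) + (-1.8333)·(-1.8333)) / 5 = 22.8333/5 = 4.5667
  Sample standard deviations s_i = √(s[i,i]):
  s(X_1) = √(4.2667) = 2.0656
  s(X_2) = √(4.3) = 2.0736
  s(X_3) = √(4.5667) = 2.137

Step 3 — r_{ij} = s_{ij} / (s_i · s_j):
  r[X_1,X_1] = 1 (diagonal).
  r[X_1,X_2] = -1.8 / (2.0656 · 2.0736) = -1.8 / 4.2833 = -0.4202
  r[X_1,X_3] = 1.3333 / (2.0656 · 2.137) = 1.3333 / 4.4141 = 0.3021
  r[X_2,X_2] = 1 (diagonal).
  r[X_2,X_3] = 2.3 / (2.0736 · 2.137) = 2.3 / 4.4313 = 0.519
  r[X_3,X_3] = 1 (diagonal).

R is symmetric with unit diagonal. Assembling:

R = [[1, -0.4202, 0.3021],
 [-0.4202, 1, 0.519],
 [0.3021, 0.519, 1]]


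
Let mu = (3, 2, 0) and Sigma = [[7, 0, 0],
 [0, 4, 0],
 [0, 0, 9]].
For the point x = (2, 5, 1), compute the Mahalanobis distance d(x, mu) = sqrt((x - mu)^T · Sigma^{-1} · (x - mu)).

Step 1 — centre the observation: (x - mu) = (-1, 3, 1).

Step 2 — invert Sigma (cofactor / det for 3×3, or solve directly):
  Sigma^{-1} = [[0.1429, 0, 0],
 [0, 0.25, 0],
 [0, 0, 0.1111]].

Step 3 — form the quadratic (x - mu)^T · Sigma^{-1} · (x - mu):
  Sigma^{-1} · (x - mu) = (-0.1429, 0.75, 0.1111).
  (x - mu)^T · [Sigma^{-1} · (x - mu)] = (-1)·(-0.1429) + (3)·(0.75) + (1)·(0.1111) = 2.504.

Step 4 — take square root: d = √(2.504) ≈ 1.5824.

d(x, mu) = √(2.504) ≈ 1.5824


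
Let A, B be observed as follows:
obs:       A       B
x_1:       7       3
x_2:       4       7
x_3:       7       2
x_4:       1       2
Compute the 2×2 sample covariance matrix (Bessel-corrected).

Step 1 — column means:
  mean(A) = (7 + 4 + 7 + 1) / 4 = 19/4 = 4.75
  mean(B) = (3 + 7 + 2 + 2) / 4 = 14/4 = 3.5

Step 2 — sample covariance S[i,j] = (1/(n-1)) · Σ_k (x_{k,i} - mean_i) · (x_{k,j} - mean_j), with n-1 = 3.
  S[A,A] = ((2.25)·(2.25) + (-0.75)·(-0.75) + (2.25)·(2.25) + (-3.75)·(-3.75)) / 3 = 24.75/3 = 8.25
  S[A,B] = ((2.25)·(-0.5) + (-0.75)·(3.5) + (2.25)·(-1.5) + (-3.75)·(-1.5)) / 3 = -1.5/3 = -0.5
  S[B,B] = ((-0.5)·(-0.5) + (3.5)·(3.5) + (-1.5)·(-1.5) + (-1.5)·(-1.5)) / 3 = 17/3 = 5.6667

S is symmetric (S[j,i] = S[i,j]). Assembling:

S = [[8.25, -0.5],
 [-0.5, 5.6667]]


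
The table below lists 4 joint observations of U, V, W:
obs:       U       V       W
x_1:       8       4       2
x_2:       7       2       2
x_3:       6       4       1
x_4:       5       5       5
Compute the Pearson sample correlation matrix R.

Step 1 — column means:
  mean(U) = (8 + 7 + 6 + 5) / 4 = 26/4 = 6.5
  mean(V) = (4 + 2 + 4 + 5) / 4 = 15/4 = 3.75
  mean(W) = (2 + 2 + 1 + 5) / 4 = 10/4 = 2.5

Step 2 — sample variances and covariances s[i,j] = (1/(n-1)) · Σ_k (x_{k,i} - mean_i) · (x_{k,j} - mean_j), with n-1 = 3:
  s[U,U] = ((1.5)·(1.5) + (0.5)·(0.5) + (-0.5)·(-0.5) + (-1.5)·(-1.5)) / 3 = 5/3 = 1.6667
  s[U,V] = ((1.5)·(0.25) + (0.5)·(-1.75) + (-0.5)·(0.25) + (-1.5)·(1.25)) / 3 = -2.5/3 = -0.8333
  s[U,W] = ((1.5)·(-0.5) + (0.5)·(-0.5) + (-0.5)·(-1.5) + (-1.5)·(2.5)) / 3 = -4/3 = -1.3333
  s[V,V] = ((0.25)·(0.25) + (-1.75)·(-1.75) + (0.25)·(0.25) + (1.25)·(1.25)) / 3 = 4.75/3 = 1.5833
  s[V,W] = ((0.25)·(-0.5) + (-1.75)·(-0.5) + (0.25)·(-1.5) + (1.25)·(2.5)) / 3 = 3.5/3 = 1.1667
  s[W,W] = ((-0.5)·(-0.5) + (-0.5)·(-0.5) + (-1.5)·(-1.5) + (2.5)·(2.5)) / 3 = 9/3 = 3
  Sample standard deviations s_i = √(s[i,i]):
  s(U) = √(1.6667) = 1.291
  s(V) = √(1.5833) = 1.2583
  s(W) = √(3) = 1.7321

Step 3 — r_{ij} = s_{ij} / (s_i · s_j):
  r[U,U] = 1 (diagonal).
  r[U,V] = -0.8333 / (1.291 · 1.2583) = -0.8333 / 1.6245 = -0.513
  r[U,W] = -1.3333 / (1.291 · 1.7321) = -1.3333 / 2.2361 = -0.5963
  r[V,V] = 1 (diagonal).
  r[V,W] = 1.1667 / (1.2583 · 1.7321) = 1.1667 / 2.1794 = 0.5353
  r[W,W] = 1 (diagonal).

R is symmetric with unit diagonal. Assembling:

R = [[1, -0.513, -0.5963],
 [-0.513, 1, 0.5353],
 [-0.5963, 0.5353, 1]]


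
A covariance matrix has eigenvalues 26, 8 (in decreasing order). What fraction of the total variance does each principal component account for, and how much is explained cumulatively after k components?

Step 1 — total variance = trace(Sigma) = Σ λ_i = 26 + 8 = 34.

Step 2 — fraction explained by component i = λ_i / Σ λ:
  PC1: 26/34 = 0.7647
  PC2: 8/34 = 0.2353

Step 3 — cumulative fraction after k components = (λ_1 + ... + λ_k) / Σ λ:
  k = 1: 26/34 = 0.7647
  k = 2: (26 + 8)/34 = 34/34 = 1

Summary (fraction, with percent):

explained: PC1 0.7647 (76.47%), PC2 0.2353 (23.53%);  cumulative: 0.7647, 1


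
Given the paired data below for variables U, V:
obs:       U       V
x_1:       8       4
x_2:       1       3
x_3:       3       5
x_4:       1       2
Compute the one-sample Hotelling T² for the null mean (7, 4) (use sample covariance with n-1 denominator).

Step 1 — sample mean vector:
  mean(U) = (8 + 1 + 3 + 1) / 4 = 13/4 = 3.25
  mean(V) = (4 + 3 + 5 + 2) / 4 = 14/4 = 3.5
  x̄ = (3.25, 3.5),  deviation x̄ - mu_0 = (3.25, 3.5) - (7, 4) = (-3.75, -0.5).

Step 2 — sample covariance matrix, S[i,j] = (1/(n-1)) · Σ_k (x_{k,i} - mean_i) · (x_{k,j} - mean_j), divisor n-1 = 3:
  S[U,U] = ((4.75)·(4.75) + (-2.25)·(-2.25) + (-0.25)·(-0.25) + (-2.25)·(-2.25)) / 3 = 32.75/3 = 10.9167
  S[U,V] = ((4.75)·(0.5) + (-2.25)·(-0.5) + (-0.25)·(1.5) + (-2.25)·(-1.5)) / 3 = 6.5/3 = 2.1667
  S[V,V] = ((0.5)·(0.5) + (-0.5)·(-0.5) + (1.5)·(1.5) + (-1.5)·(-1.5)) / 3 = 5/3 = 1.6667
  S = [[10.9167, 2.1667],
 [2.1667, 1.6667]].

Step 3 — invert S. det(S) = 10.9167·1.6667 - (2.1667)² = 13.5.
  S^{-1} = (1/det) · [[d, -b], [-b, a]] = [[0.1235, -0.1605],
 [-0.1605, 0.8086]].

Step 4 — quadratic form (x̄ - mu_0)^T · S^{-1} · (x̄ - mu_0):
  S^{-1} · (x̄ - mu_0) = (-0.3827, 0.1975),
  (x̄ - mu_0)^T · [...] = (-3.75)·(-0.3827) + (-0.5)·(0.1975) = 1.3364.

Step 5 — scale by n: T² = 4 · 1.3364 = 5.3457.

T² ≈ 5.3457


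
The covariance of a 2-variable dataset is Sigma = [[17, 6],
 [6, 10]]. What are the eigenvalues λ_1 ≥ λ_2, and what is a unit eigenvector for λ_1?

Step 1 — characteristic polynomial of 2×2 Sigma:
  det(Sigma - λI) = λ² - trace · λ + det = 0.
  trace = 17 + 10 = 27, det = 17·10 - (6)² = 134.
Step 2 — discriminant:
  Δ = trace² - 4·det = 729 - 536 = 193.
Step 3 — eigenvalues:
  λ = (trace ± √Δ)/2 = (27 ± 13.8924)/2,
  λ_1 = 20.4462,  λ_2 = 6.5538.

Step 4 — unit eigenvector for λ_1: solve (Sigma - λ_1 I)v = 0. First row:
  (17 - 20.4462)·v_x + (6)·v_y = 0, i.e. (-3.4462)·v_x + (6)·v_y = 0,
  so v ∝ (b, λ_1 - a) = (6, 3.4462) = u.
  ||u|| = √((6)² + (3.4462)²) = √(47.8764) ≈ 6.9193,
  v_1 = u/||u|| ≈ (0.8671, 0.4981) (||v_1|| = 1).

λ_1 = 20.4462,  λ_2 = 6.5538;  v_1 ≈ (0.8671, 0.4981)


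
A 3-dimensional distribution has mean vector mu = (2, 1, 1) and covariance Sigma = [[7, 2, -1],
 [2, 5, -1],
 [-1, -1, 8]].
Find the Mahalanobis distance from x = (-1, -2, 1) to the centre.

Step 1 — centre the observation: (x - mu) = (-3, -3, 0).

Step 2 — invert Sigma (cofactor / det for 3×3, or solve directly):
  Sigma^{-1} = [[0.1625, -0.0625, 0.0125],
 [-0.0625, 0.2292, 0.0208],
 [0.0125, 0.0208, 0.1292]].

Step 3 — form the quadratic (x - mu)^T · Sigma^{-1} · (x - mu):
  Sigma^{-1} · (x - mu) = (-0.3, -0.5, -0.1).
  (x - mu)^T · [Sigma^{-1} · (x - mu)] = (-3)·(-0.3) + (-3)·(-0.5) + (0)·(-0.1) = 2.4.

Step 4 — take square root: d = √(2.4) ≈ 1.5492.

d(x, mu) = √(2.4) ≈ 1.5492


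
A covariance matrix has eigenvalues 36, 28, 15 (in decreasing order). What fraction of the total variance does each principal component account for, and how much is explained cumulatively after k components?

Step 1 — total variance = trace(Sigma) = Σ λ_i = 36 + 28 + 15 = 79.

Step 2 — fraction explained by component i = λ_i / Σ λ:
  PC1: 36/79 = 0.4557
  PC2: 28/79 = 0.3544
  PC3: 15/79 = 0.1899

Step 3 — cumulative fraction after k components = (λ_1 + ... + λ_k) / Σ λ:
  k = 1: 36/79 = 0.4557
  k = 2: (36 + 28)/79 = 64/79 = 0.8101
  k = 3: (36 + 28 + 15)/79 = 79/79 = 1

Summary (fraction, with percent):

explained: PC1 0.4557 (45.57%), PC2 0.3544 (35.44%), PC3 0.1899 (18.99%);  cumulative: 0.4557, 0.8101, 1


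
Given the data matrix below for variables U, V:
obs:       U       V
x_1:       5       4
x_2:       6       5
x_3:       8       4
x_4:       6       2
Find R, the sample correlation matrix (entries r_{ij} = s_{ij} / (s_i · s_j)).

Step 1 — column means:
  mean(U) = (5 + 6 + 8 + 6) / 4 = 25/4 = 6.25
  mean(V) = (4 + 5 + 4 + 2) / 4 = 15/4 = 3.75

Step 2 — sample variances and covariances s[i,j] = (1/(n-1)) · Σ_k (x_{k,i} - mean_i) · (x_{k,j} - mean_j), with n-1 = 3:
  s[U,U] = ((-1.25)·(-1.25) + (-0.25)·(-0.25) + (1.75)·(1.75) + (-0.25)·(-0.25)) / 3 = 4.75/3 = 1.5833
  s[U,V] = ((-1.25)·(0.25) + (-0.25)·(1.25) + (1.75)·(0.25) + (-0.25)·(-1.75)) / 3 = 0.25/3 = 0.0833
  s[V,V] = ((0.25)·(0.25) + (1.25)·(1.25) + (0.25)·(0.25) + (-1.75)·(-1.75)) / 3 = 4.75/3 = 1.5833
  Sample standard deviations s_i = √(s[i,i]):
  s(U) = √(1.5833) = 1.2583
  s(V) = √(1.5833) = 1.2583

Step 3 — r_{ij} = s_{ij} / (s_i · s_j):
  r[U,U] = 1 (diagonal).
  r[U,V] = 0.0833 / (1.2583 · 1.2583) = 0.0833 / 1.5833 = 0.0526
  r[V,V] = 1 (diagonal).

R is symmetric with unit diagonal. Assembling:

R = [[1, 0.0526],
 [0.0526, 1]]


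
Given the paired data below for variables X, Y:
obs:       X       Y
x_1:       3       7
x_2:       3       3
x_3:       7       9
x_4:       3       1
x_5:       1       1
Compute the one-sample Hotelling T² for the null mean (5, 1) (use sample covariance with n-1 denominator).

Step 1 — sample mean vector:
  mean(X) = (3 + 3 + 7 + 3 + 1) / 5 = 17/5 = 3.4
  mean(Y) = (7 + 3 + 9 + 1 + 1) / 5 = 21/5 = 4.2
  x̄ = (3.4, 4.2),  deviation x̄ - mu_0 = (3.4, 4.2) - (5, 1) = (-1.6, 3.2).

Step 2 — sample covariance matrix, S[i,j] = (1/(n-1)) · Σ_k (x_{k,i} - mean_i) · (x_{k,j} - mean_j), divisor n-1 = 4:
  S[X,X] = ((-0.4)·(-0.4) + (-0.4)·(-0.4) + (3.6)·(3.6) + (-0.4)·(-0.4) + (-2.4)·(-2.4)) / 4 = 19.2/4 = 4.8
  S[X,Y] = ((-0.4)·(2.8) + (-0.4)·(-1.2) + (3.6)·(4.8) + (-0.4)·(-3.2) + (-2.4)·(-3.2)) / 4 = 25.6/4 = 6.4
  S[Y,Y] = ((2.8)·(2.8) + (-1.2)·(-1.2) + (4.8)·(4.8) + (-3.2)·(-3.2) + (-3.2)·(-3.2)) / 4 = 52.8/4 = 13.2
  S = [[4.8, 6.4],
 [6.4, 13.2]].

Step 3 — invert S. det(S) = 4.8·13.2 - (6.4)² = 22.4.
  S^{-1} = (1/det) · [[d, -b], [-b, a]] = [[0.5893, -0.2857],
 [-0.2857, 0.2143]].

Step 4 — quadratic form (x̄ - mu_0)^T · S^{-1} · (x̄ - mu_0):
  S^{-1} · (x̄ - mu_0) = (-1.8571, 1.1429),
  (x̄ - mu_0)^T · [...] = (-1.6)·(-1.8571) + (3.2)·(1.1429) = 6.6286.

Step 5 — scale by n: T² = 5 · 6.6286 = 33.1429.

T² ≈ 33.1429


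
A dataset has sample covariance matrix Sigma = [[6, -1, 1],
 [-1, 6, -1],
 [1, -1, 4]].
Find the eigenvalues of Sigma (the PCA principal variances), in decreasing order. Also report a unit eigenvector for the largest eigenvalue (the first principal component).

Step 1 — characteristic polynomial p(λ) = det(λI - Sigma) = λ³ - tr·λ² + c_1·λ - det, where tr = trace, c_1 = sum of the principal 2×2 minors, det = det(Sigma):
  tr = 6 + 6 + 4 = 16,
  c_1 = (6·6 - (-1)²) + (6·4 - (1)²) + (6·4 - (-1)²) = 35 + 23 + 23 = 81,
  det = 6·(6·4 - (-1)²) - (-1)·((-1)·4 - (-1)·(1)) + (1)·((-1)·(-1) - 6·(1)) = 6·(23) - (-1)·(-3) + (1)·(-5) = 130.
  So p(λ) = λ³ - 16λ² + 81λ - 130.
Step 2 — look for an integer root (rational root theorem: any rational root is an integer divisor of 130). Testing λ = 5:
  p(5) = 125 - 400 + 405 - 130 = 0  ✓
  Dividing out (λ - 5): p(λ) = (λ - 5)(λ² - 11λ + 26).
Step 3 — remaining eigenvalues from the quadratic λ² - 11λ + 26 = 0:
  Δ = 11² - 4·26 = 121 - 104 = 17,  λ = (11 ± √17)/2 = (11 ± 4.1231)/2 ≈ 7.5616 or 3.4384.
  Sorted: λ_1 = 7.5616,  λ_2 = 5,  λ_3 = 3.4384  (check: sum = 16 = tr ✓).

Step 4 — unit eigenvector for λ_1 ≈ 7.5616: v spans the null space of (Sigma - λ_1 I), whose rows are
  r_1 = (-1.5616, -1, 1),  r_2 = (-1, -1.5616, -1),  r_3 = (1, -1, -3.5616).
  v is orthogonal to every row, so take v ∝ r_1 × r_2 = ((-1)·(-1) - (1)·(-1.5616), (1)·(-1) - (-1.5616)·(-1), (-1.5616)·(-1.5616) - (-1)·(-1)) ≈ (2.5616, -2.5616, 1.4384).
  Let u = (2.5616, -2.5616, 1.4384).
  ||u|| = √((2.5616)² + (-2.5616)² + (1.4384)²) = √(15.1922) ≈ 3.8977,  v_1 = u/||u|| ≈ (0.6572, -0.6572, 0.369) (||v_1|| = 1).

λ_1 = 7.5616,  λ_2 = 5,  λ_3 = 3.4384;  v_1 ≈ (0.6572, -0.6572, 0.369)


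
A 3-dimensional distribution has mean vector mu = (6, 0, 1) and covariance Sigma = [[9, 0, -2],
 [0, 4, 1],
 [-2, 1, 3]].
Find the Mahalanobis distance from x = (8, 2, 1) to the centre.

Step 1 — centre the observation: (x - mu) = (2, 2, 0).

Step 2 — invert Sigma (cofactor / det for 3×3, or solve directly):
  Sigma^{-1} = [[0.1325, -0.0241, 0.0964],
 [-0.0241, 0.2771, -0.1084],
 [0.0964, -0.1084, 0.4337]].

Step 3 — form the quadratic (x - mu)^T · Sigma^{-1} · (x - mu):
  Sigma^{-1} · (x - mu) = (0.2169, 0.506, -0.0241).
  (x - mu)^T · [Sigma^{-1} · (x - mu)] = (2)·(0.2169) + (2)·(0.506) + (0)·(-0.0241) = 1.4458.

Step 4 — take square root: d = √(1.4458) ≈ 1.2024.

d(x, mu) = √(1.4458) ≈ 1.2024


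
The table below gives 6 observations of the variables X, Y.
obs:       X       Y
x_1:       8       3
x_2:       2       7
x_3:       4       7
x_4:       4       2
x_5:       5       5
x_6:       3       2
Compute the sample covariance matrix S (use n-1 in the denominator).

Step 1 — column means:
  mean(X) = (8 + 2 + 4 + 4 + 5 + 3) / 6 = 26/6 = 4.3333
  mean(Y) = (3 + 7 + 7 + 2 + 5 + 2) / 6 = 26/6 = 4.3333

Step 2 — sample covariance S[i,j] = (1/(n-1)) · Σ_k (x_{k,i} - mean_i) · (x_{k,j} - mean_j), with n-1 = 5.
  S[X,X] = ((3.6667)·(3.6667) + (-2.3333)·(-2.3333) + (-0.3333)·(-0.3333) + (-0.3333)·(-0.3333) + (0.6667)·(0.6667) + (-1.3333)·(-1.3333)) / 5 = 21.3333/5 = 4.2667
  S[X,Y] = ((3.6667)·(-1.3333) + (-2.3333)·(2.6667) + (-0.3333)·(2.6667) + (-0.3333)·(-2.3333) + (0.6667)·(0.6667) + (-1.3333)·(-2.3333)) / 5 = -7.6667/5 = -1.5333
  S[Y,Y] = ((-1.3333)·(-1.3333) + (2.6667)·(2.6667) + (2.6667)·(2.6667) + (-2.3333)·(-2.3333) + (0.6667)·(0.6667) + (-2.3333)·(-2.3333)) / 5 = 27.3333/5 = 5.4667

S is symmetric (S[j,i] = S[i,j]). Assembling:

S = [[4.2667, -1.5333],
 [-1.5333, 5.4667]]


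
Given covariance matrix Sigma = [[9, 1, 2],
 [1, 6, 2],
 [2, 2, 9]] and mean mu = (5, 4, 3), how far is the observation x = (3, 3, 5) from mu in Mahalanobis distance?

Step 1 — centre the observation: (x - mu) = (-2, -1, 2).

Step 2 — invert Sigma (cofactor / det for 3×3, or solve directly):
  Sigma^{-1} = [[0.1176, -0.0118, -0.0235],
 [-0.0118, 0.1812, -0.0376],
 [-0.0235, -0.0376, 0.1247]].

Step 3 — form the quadratic (x - mu)^T · Sigma^{-1} · (x - mu):
  Sigma^{-1} · (x - mu) = (-0.2706, -0.2329, 0.3341).
  (x - mu)^T · [Sigma^{-1} · (x - mu)] = (-2)·(-0.2706) + (-1)·(-0.2329) + (2)·(0.3341) = 1.4424.

Step 4 — take square root: d = √(1.4424) ≈ 1.201.

d(x, mu) = √(1.4424) ≈ 1.201


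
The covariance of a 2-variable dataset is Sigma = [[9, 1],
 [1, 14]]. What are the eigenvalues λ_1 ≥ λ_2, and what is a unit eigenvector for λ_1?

Step 1 — characteristic polynomial of 2×2 Sigma:
  det(Sigma - λI) = λ² - trace · λ + det = 0.
  trace = 9 + 14 = 23, det = 9·14 - (1)² = 125.
Step 2 — discriminant:
  Δ = trace² - 4·det = 529 - 500 = 29.
Step 3 — eigenvalues:
  λ = (trace ± √Δ)/2 = (23 ± 5.3852)/2,
  λ_1 = 14.1926,  λ_2 = 8.8074.

Step 4 — unit eigenvector for λ_1: solve (Sigma - λ_1 I)v = 0. First row:
  (9 - 14.1926)·v_x + (1)·v_y = 0, i.e. (-5.1926)·v_x + (1)·v_y = 0,
  so v ∝ (b, λ_1 - a) = (1, 5.1926) = u.
  ||u|| = √((1)² + (5.1926)²) = √(27.9629) ≈ 5.288,
  v_1 = u/||u|| ≈ (0.1891, 0.982) (||v_1|| = 1).

λ_1 = 14.1926,  λ_2 = 8.8074;  v_1 ≈ (0.1891, 0.982)


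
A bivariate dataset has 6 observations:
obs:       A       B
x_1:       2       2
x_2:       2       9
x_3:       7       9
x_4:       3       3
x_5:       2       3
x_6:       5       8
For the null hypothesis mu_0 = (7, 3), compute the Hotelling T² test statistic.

Step 1 — sample mean vector:
  mean(A) = (2 + 2 + 7 + 3 + 2 + 5) / 6 = 21/6 = 3.5
  mean(B) = (2 + 9 + 9 + 3 + 3 + 8) / 6 = 34/6 = 5.6667
  x̄ = (3.5, 5.6667),  deviation x̄ - mu_0 = (3.5, 5.6667) - (7, 3) = (-3.5, 2.6667).

Step 2 — sample covariance matrix, S[i,j] = (1/(n-1)) · Σ_k (x_{k,i} - mean_i) · (x_{k,j} - mean_j), divisor n-1 = 5:
  S[A,A] = ((-1.5)·(-1.5) + (-1.5)·(-1.5) + (3.5)·(3.5) + (-0.5)·(-0.5) + (-1.5)·(-1.5) + (1.5)·(1.5)) / 5 = 21.5/5 = 4.3
  S[A,B] = ((-1.5)·(-3.6667) + (-1.5)·(3.3333) + (3.5)·(3.3333) + (-0.5)·(-2.6667) + (-1.5)·(-2.6667) + (1.5)·(2.3333)) / 5 = 21/5 = 4.2
  S[B,B] = ((-3.6667)·(-3.6667) + (3.3333)·(3.3333) + (3.3333)·(3.3333) + (-2.6667)·(-2.6667) + (-2.6667)·(-2.6667) + (2.3333)·(2.3333)) / 5 = 55.3333/5 = 11.0667
  S = [[4.3, 4.2],
 [4.2, 11.0667]].

Step 3 — invert S. det(S) = 4.3·11.0667 - (4.2)² = 29.9467.
  S^{-1} = (1/det) · [[d, -b], [-b, a]] = [[0.3695, -0.1402],
 [-0.1402, 0.1436]].

Step 4 — quadratic form (x̄ - mu_0)^T · S^{-1} · (x̄ - mu_0):
  S^{-1} · (x̄ - mu_0) = (-1.6674, 0.8738),
  (x̄ - mu_0)^T · [...] = (-3.5)·(-1.6674) + (2.6667)·(0.8738) = 8.166.

Step 5 — scale by n: T² = 6 · 8.166 = 48.996.

T² ≈ 48.996


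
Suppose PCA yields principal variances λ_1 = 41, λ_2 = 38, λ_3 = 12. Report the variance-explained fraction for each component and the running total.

Step 1 — total variance = trace(Sigma) = Σ λ_i = 41 + 38 + 12 = 91.

Step 2 — fraction explained by component i = λ_i / Σ λ:
  PC1: 41/91 = 0.4505
  PC2: 38/91 = 0.4176
  PC3: 12/91 = 0.1319

Step 3 — cumulative fraction after k components = (λ_1 + ... + λ_k) / Σ λ:
  k = 1: 41/91 = 0.4505
  k = 2: (41 + 38)/91 = 79/91 = 0.8681
  k = 3: (41 + 38 + 12)/91 = 91/91 = 1

Summary (fraction, with percent):

explained: PC1 0.4505 (45.05%), PC2 0.4176 (41.76%), PC3 0.1319 (13.19%);  cumulative: 0.4505, 0.8681, 1


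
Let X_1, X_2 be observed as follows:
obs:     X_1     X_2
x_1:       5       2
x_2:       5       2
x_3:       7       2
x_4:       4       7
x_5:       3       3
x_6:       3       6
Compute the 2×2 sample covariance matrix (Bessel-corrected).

Step 1 — column means:
  mean(X_1) = (5 + 5 + 7 + 4 + 3 + 3) / 6 = 27/6 = 4.5
  mean(X_2) = (2 + 2 + 2 + 7 + 3 + 6) / 6 = 22/6 = 3.6667

Step 2 — sample covariance S[i,j] = (1/(n-1)) · Σ_k (x_{k,i} - mean_i) · (x_{k,j} - mean_j), with n-1 = 5.
  S[X_1,X_1] = ((0.5)·(0.5) + (0.5)·(0.5) + (2.5)·(2.5) + (-0.5)·(-0.5) + (-1.5)·(-1.5) + (-1.5)·(-1.5)) / 5 = 11.5/5 = 2.3
  S[X_1,X_2] = ((0.5)·(-1.6667) + (0.5)·(-1.6667) + (2.5)·(-1.6667) + (-0.5)·(3.3333) + (-1.5)·(-0.6667) + (-1.5)·(2.3333)) / 5 = -10/5 = -2
  S[X_2,X_2] = ((-1.6667)·(-1.6667) + (-1.6667)·(-1.6667) + (-1.6667)·(-1.6667) + (3.3333)·(3.3333) + (-0.6667)·(-0.6667) + (2.3333)·(2.3333)) / 5 = 25.3333/5 = 5.0667

S is symmetric (S[j,i] = S[i,j]). Assembling:

S = [[2.3, -2],
 [-2, 5.0667]]


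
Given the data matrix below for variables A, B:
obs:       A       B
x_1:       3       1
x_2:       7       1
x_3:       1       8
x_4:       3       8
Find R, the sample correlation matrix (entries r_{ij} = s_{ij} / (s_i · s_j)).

Step 1 — column means:
  mean(A) = (3 + 7 + 1 + 3) / 4 = 14/4 = 3.5
  mean(B) = (1 + 1 + 8 + 8) / 4 = 18/4 = 4.5

Step 2 — sample variances and covariances s[i,j] = (1/(n-1)) · Σ_k (x_{k,i} - mean_i) · (x_{k,j} - mean_j), with n-1 = 3:
  s[A,A] = ((-0.5)·(-0.5) + (3.5)·(3.5) + (-2.5)·(-2.5) + (-0.5)·(-0.5)) / 3 = 19/3 = 6.3333
  s[A,B] = ((-0.5)·(-3.5) + (3.5)·(-3.5) + (-2.5)·(3.5) + (-0.5)·(3.5)) / 3 = -21/3 = -7
  s[B,B] = ((-3.5)·(-3.5) + (-3.5)·(-3.5) + (3.5)·(3.5) + (3.5)·(3.5)) / 3 = 49/3 = 16.3333
  Sample standard deviations s_i = √(s[i,i]):
  s(A) = √(6.3333) = 2.5166
  s(B) = √(16.3333) = 4.0415

Step 3 — r_{ij} = s_{ij} / (s_i · s_j):
  r[A,A] = 1 (diagonal).
  r[A,B] = -7 / (2.5166 · 4.0415) = -7 / 10.1708 = -0.6882
  r[B,B] = 1 (diagonal).

R is symmetric with unit diagonal. Assembling:

R = [[1, -0.6882],
 [-0.6882, 1]]


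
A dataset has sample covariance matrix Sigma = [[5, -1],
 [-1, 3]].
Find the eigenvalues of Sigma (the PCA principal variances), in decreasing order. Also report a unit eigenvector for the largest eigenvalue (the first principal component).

Step 1 — characteristic polynomial of 2×2 Sigma:
  det(Sigma - λI) = λ² - trace · λ + det = 0.
  trace = 5 + 3 = 8, det = 5·3 - (-1)² = 14.
Step 2 — discriminant:
  Δ = trace² - 4·det = 64 - 56 = 8.
Step 3 — eigenvalues:
  λ = (trace ± √Δ)/2 = (8 ± 2.8284)/2,
  λ_1 = 5.4142,  λ_2 = 2.5858.

Step 4 — unit eigenvector for λ_1: solve (Sigma - λ_1 I)v = 0. First row:
  (5 - 5.4142)·v_x + (-1)·v_y = 0, i.e. (-0.4142)·v_x + (-1)·v_y = 0,
  so v ∝ (b, λ_1 - a) = (-1, 0.4142); multiply by -1 so the first entry is positive: u = (1, -0.4142).
  ||u|| = √((1)² + (-0.4142)²) = √(1.1716) ≈ 1.0824,
  v_1 = u/||u|| ≈ (0.9239, -0.3827) (||v_1|| = 1).

λ_1 = 5.4142,  λ_2 = 2.5858;  v_1 ≈ (0.9239, -0.3827)


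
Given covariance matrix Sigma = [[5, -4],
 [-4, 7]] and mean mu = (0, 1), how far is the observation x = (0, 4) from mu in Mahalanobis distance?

Step 1 — centre the observation: (x - mu) = (0, 3).

Step 2 — invert Sigma. det(Sigma) = 5·7 - (-4)² = 19.
  Sigma^{-1} = (1/det) · [[d, -b], [-b, a]] = [[0.3684, 0.2105],
 [0.2105, 0.2632]].

Step 3 — form the quadratic (x - mu)^T · Sigma^{-1} · (x - mu):
  Sigma^{-1} · (x - mu) = (0.6316, 0.7895).
  (x - mu)^T · [Sigma^{-1} · (x - mu)] = (0)·(0.6316) + (3)·(0.7895) = 2.3684.

Step 4 — take square root: d = √(2.3684) ≈ 1.539.

d(x, mu) = √(2.3684) ≈ 1.539


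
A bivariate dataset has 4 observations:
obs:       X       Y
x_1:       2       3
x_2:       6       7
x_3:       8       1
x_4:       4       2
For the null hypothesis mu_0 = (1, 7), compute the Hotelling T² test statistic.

Step 1 — sample mean vector:
  mean(X) = (2 + 6 + 8 + 4) / 4 = 20/4 = 5
  mean(Y) = (3 + 7 + 1 + 2) / 4 = 13/4 = 3.25
  x̄ = (5, 3.25),  deviation x̄ - mu_0 = (5, 3.25) - (1, 7) = (4, -3.75).

Step 2 — sample covariance matrix, S[i,j] = (1/(n-1)) · Σ_k (x_{k,i} - mean_i) · (x_{k,j} - mean_j), divisor n-1 = 3:
  S[X,X] = ((-3)·(-3) + (1)·(1) + (3)·(3) + (-1)·(-1)) / 3 = 20/3 = 6.6667
  S[X,Y] = ((-3)·(-0.25) + (1)·(3.75) + (3)·(-2.25) + (-1)·(-1.25)) / 3 = -1/3 = -0.3333
  S[Y,Y] = ((-0.25)·(-0.25) + (3.75)·(3.75) + (-2.25)·(-2.25) + (-1.25)·(-1.25)) / 3 = 20.75/3 = 6.9167
  S = [[6.6667, -0.3333],
 [-0.3333, 6.9167]].

Step 3 — invert S. det(S) = 6.6667·6.9167 - (-0.3333)² = 46.
  S^{-1} = (1/det) · [[d, -b], [-b, a]] = [[0.1504, 0.0072],
 [0.0072, 0.1449]].

Step 4 — quadratic form (x̄ - mu_0)^T · S^{-1} · (x̄ - mu_0):
  S^{-1} · (x̄ - mu_0) = (0.5743, -0.5145),
  (x̄ - mu_0)^T · [...] = (4)·(0.5743) + (-3.75)·(-0.5145) = 4.2264.

Step 5 — scale by n: T² = 4 · 4.2264 = 16.9058.

T² ≈ 16.9058


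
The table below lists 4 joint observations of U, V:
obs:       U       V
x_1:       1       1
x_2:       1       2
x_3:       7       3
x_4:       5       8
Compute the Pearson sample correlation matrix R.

Step 1 — column means:
  mean(U) = (1 + 1 + 7 + 5) / 4 = 14/4 = 3.5
  mean(V) = (1 + 2 + 3 + 8) / 4 = 14/4 = 3.5

Step 2 — sample variances and covariances s[i,j] = (1/(n-1)) · Σ_k (x_{k,i} - mean_i) · (x_{k,j} - mean_j), with n-1 = 3:
  s[U,U] = ((-2.5)·(-2.5) + (-2.5)·(-2.5) + (3.5)·(3.5) + (1.5)·(1.5)) / 3 = 27/3 = 9
  s[U,V] = ((-2.5)·(-2.5) + (-2.5)·(-1.5) + (3.5)·(-0.5) + (1.5)·(4.5)) / 3 = 15/3 = 5
  s[V,V] = ((-2.5)·(-2.5) + (-1.5)·(-1.5) + (-0.5)·(-0.5) + (4.5)·(4.5)) / 3 = 29/3 = 9.6667
  Sample standard deviations s_i = √(s[i,i]):
  s(U) = √(9) = 3
  s(V) = √(9.6667) = 3.1091

Step 3 — r_{ij} = s_{ij} / (s_i · s_j):
  r[U,U] = 1 (diagonal).
  r[U,V] = 5 / (3 · 3.1091) = 5 / 9.3274 = 0.5361
  r[V,V] = 1 (diagonal).

R is symmetric with unit diagonal. Assembling:

R = [[1, 0.5361],
 [0.5361, 1]]


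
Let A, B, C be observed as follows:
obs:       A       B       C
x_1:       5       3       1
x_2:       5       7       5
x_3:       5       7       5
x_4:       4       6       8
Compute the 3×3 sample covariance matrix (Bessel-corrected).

Step 1 — column means:
  mean(A) = (5 + 5 + 5 + 4) / 4 = 19/4 = 4.75
  mean(B) = (3 + 7 + 7 + 6) / 4 = 23/4 = 5.75
  mean(C) = (1 + 5 + 5 + 8) / 4 = 19/4 = 4.75

Step 2 — sample covariance S[i,j] = (1/(n-1)) · Σ_k (x_{k,i} - mean_i) · (x_{k,j} - mean_j), with n-1 = 3.
  S[A,A] = ((0.25)·(0.25) + (0.25)·(0.25) + (0.25)·(0.25) + (-0.75)·(-0.75)) / 3 = 0.75/3 = 0.25
  S[A,B] = ((0.25)·(-2.75) + (0.25)·(1.25) + (0.25)·(1.25) + (-0.75)·(0.25)) / 3 = -0.25/3 = -0.0833
  S[A,C] = ((0.25)·(-3.75) + (0.25)·(0.25) + (0.25)·(0.25) + (-0.75)·(3.25)) / 3 = -3.25/3 = -1.0833
  S[B,B] = ((-2.75)·(-2.75) + (1.25)·(1.25) + (1.25)·(1.25) + (0.25)·(0.25)) / 3 = 10.75/3 = 3.5833
  S[B,C] = ((-2.75)·(-3.75) + (1.25)·(0.25) + (1.25)·(0.25) + (0.25)·(3.25)) / 3 = 11.75/3 = 3.9167
  S[C,C] = ((-3.75)·(-3.75) + (0.25)·(0.25) + (0.25)·(0.25) + (3.25)·(3.25)) / 3 = 24.75/3 = 8.25

S is symmetric (S[j,i] = S[i,j]). Assembling:

S = [[0.25, -0.0833, -1.0833],
 [-0.0833, 3.5833, 3.9167],
 [-1.0833, 3.9167, 8.25]]


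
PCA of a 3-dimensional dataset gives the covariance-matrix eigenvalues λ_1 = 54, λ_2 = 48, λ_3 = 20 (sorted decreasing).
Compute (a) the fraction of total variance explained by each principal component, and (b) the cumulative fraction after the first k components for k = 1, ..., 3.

Step 1 — total variance = trace(Sigma) = Σ λ_i = 54 + 48 + 20 = 122.

Step 2 — fraction explained by component i = λ_i / Σ λ:
  PC1: 54/122 = 0.4426
  PC2: 48/122 = 0.3934
  PC3: 20/122 = 0.1639

Step 3 — cumulative fraction after k components = (λ_1 + ... + λ_k) / Σ λ:
  k = 1: 54/122 = 0.4426
  k = 2: (54 + 48)/122 = 102/122 = 0.8361
  k = 3: (54 + 48 + 20)/122 = 122/122 = 1

Summary (fraction, with percent):

explained: PC1 0.4426 (44.26%), PC2 0.3934 (39.34%), PC3 0.1639 (16.39%);  cumulative: 0.4426, 0.8361, 1


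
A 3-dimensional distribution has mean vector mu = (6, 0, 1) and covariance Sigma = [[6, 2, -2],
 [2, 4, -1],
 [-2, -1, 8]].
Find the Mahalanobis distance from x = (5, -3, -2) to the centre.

Step 1 — centre the observation: (x - mu) = (-1, -3, -3).

Step 2 — invert Sigma (cofactor / det for 3×3, or solve directly):
  Sigma^{-1} = [[0.2123, -0.0959, 0.0411],
 [-0.0959, 0.3014, 0.0137],
 [0.0411, 0.0137, 0.137]].

Step 3 — form the quadratic (x - mu)^T · Sigma^{-1} · (x - mu):
  Sigma^{-1} · (x - mu) = (-0.0479, -0.8493, -0.4932).
  (x - mu)^T · [Sigma^{-1} · (x - mu)] = (-1)·(-0.0479) + (-3)·(-0.8493) + (-3)·(-0.4932) = 4.0753.

Step 4 — take square root: d = √(4.0753) ≈ 2.0187.

d(x, mu) = √(4.0753) ≈ 2.0187


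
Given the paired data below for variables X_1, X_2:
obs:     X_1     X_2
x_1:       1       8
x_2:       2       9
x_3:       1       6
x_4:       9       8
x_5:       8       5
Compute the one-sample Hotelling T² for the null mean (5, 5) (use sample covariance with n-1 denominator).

Step 1 — sample mean vector:
  mean(X_1) = (1 + 2 + 1 + 9 + 8) / 5 = 21/5 = 4.2
  mean(X_2) = (8 + 9 + 6 + 8 + 5) / 5 = 36/5 = 7.2
  x̄ = (4.2, 7.2),  deviation x̄ - mu_0 = (4.2, 7.2) - (5, 5) = (-0.8, 2.2).

Step 2 — sample covariance matrix, S[i,j] = (1/(n-1)) · Σ_k (x_{k,i} - mean_i) · (x_{k,j} - mean_j), divisor n-1 = 4:
  S[X_1,X_1] = ((-3.2)·(-3.2) + (-2.2)·(-2.2) + (-3.2)·(-3.2) + (4.8)·(4.8) + (3.8)·(3.8)) / 4 = 62.8/4 = 15.7
  S[X_1,X_2] = ((-3.2)·(0.8) + (-2.2)·(1.8) + (-3.2)·(-1.2) + (4.8)·(0.8) + (3.8)·(-2.2)) / 4 = -7.2/4 = -1.8
  S[X_2,X_2] = ((0.8)·(0.8) + (1.8)·(1.8) + (-1.2)·(-1.2) + (0.8)·(0.8) + (-2.2)·(-2.2)) / 4 = 10.8/4 = 2.7
  S = [[15.7, -1.8],
 [-1.8, 2.7]].

Step 3 — invert S. det(S) = 15.7·2.7 - (-1.8)² = 39.15.
  S^{-1} = (1/det) · [[d, -b], [-b, a]] = [[0.069, 0.046],
 [0.046, 0.401]].

Step 4 — quadratic form (x̄ - mu_0)^T · S^{-1} · (x̄ - mu_0):
  S^{-1} · (x̄ - mu_0) = (0.046, 0.8455),
  (x̄ - mu_0)^T · [...] = (-0.8)·(0.046) + (2.2)·(0.8455) = 1.8232.

Step 5 — scale by n: T² = 5 · 1.8232 = 9.1162.

T² ≈ 9.1162


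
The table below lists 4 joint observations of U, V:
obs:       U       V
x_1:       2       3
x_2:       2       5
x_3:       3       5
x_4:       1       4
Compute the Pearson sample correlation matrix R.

Step 1 — column means:
  mean(U) = (2 + 2 + 3 + 1) / 4 = 8/4 = 2
  mean(V) = (3 + 5 + 5 + 4) / 4 = 17/4 = 4.25

Step 2 — sample variances and covariances s[i,j] = (1/(n-1)) · Σ_k (x_{k,i} - mean_i) · (x_{k,j} - mean_j), with n-1 = 3:
  s[U,U] = ((0)·(0) + (0)·(0) + (1)·(1) + (-1)·(-1)) / 3 = 2/3 = 0.6667
  s[U,V] = ((0)·(-1.25) + (0)·(0.75) + (1)·(0.75) + (-1)·(-0.25)) / 3 = 1/3 = 0.3333
  s[V,V] = ((-1.25)·(-1.25) + (0.75)·(0.75) + (0.75)·(0.75) + (-0.25)·(-0.25)) / 3 = 2.75/3 = 0.9167
  Sample standard deviations s_i = √(s[i,i]):
  s(U) = √(0.6667) = 0.8165
  s(V) = √(0.9167) = 0.9574

Step 3 — r_{ij} = s_{ij} / (s_i · s_j):
  r[U,U] = 1 (diagonal).
  r[U,V] = 0.3333 / (0.8165 · 0.9574) = 0.3333 / 0.7817 = 0.4264
  r[V,V] = 1 (diagonal).

R is symmetric with unit diagonal. Assembling:

R = [[1, 0.4264],
 [0.4264, 1]]


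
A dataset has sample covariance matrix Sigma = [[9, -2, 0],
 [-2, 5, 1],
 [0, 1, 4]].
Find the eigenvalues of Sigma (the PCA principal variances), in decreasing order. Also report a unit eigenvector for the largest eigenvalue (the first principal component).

Step 1 — characteristic polynomial p(λ) = det(λI - Sigma) = λ³ - tr·λ² + c_1·λ - det, where tr = trace, c_1 = sum of the principal 2×2 minors, det = det(Sigma):
  tr = 9 + 5 + 4 = 18,
  c_1 = (9·5 - (-2)²) + (9·4 - (0)²) + (5·4 - (1)²) = 41 + 36 + 19 = 96,
  det = 9·(5·4 - (1)²) - (-2)·((-2)·4 - (1)·(0)) + (0)·((-2)·(1) - 5·(0)) = 9·(19) - (-2)·(-8) + (0)·(-2) = 155.
  So p(λ) = λ³ - 18λ² + 96λ - 155.
Step 2 — look for an integer root (rational root theorem: any rational root is an integer divisor of 155). Testing λ = 5:
  p(5) = 125 - 450 + 480 - 155 = 0  ✓
  Dividing out (λ - 5): p(λ) = (λ - 5)(λ² - 13λ + 31).
Step 3 — remaining eigenvalues from the quadratic λ² - 13λ + 31 = 0:
  Δ = 13² - 4·31 = 169 - 124 = 45,  λ = (13 ± √45)/2 = (13 ± 6.7082)/2 ≈ 9.8541 or 3.1459.
  Sorted: λ_1 = 9.8541,  λ_2 = 5,  λ_3 = 3.1459  (check: sum = 18 = tr ✓).

Step 4 — unit eigenvector for λ_1 ≈ 9.8541: v spans the null space of (Sigma - λ_1 I), whose rows are
  r_1 = (-0.8541, -2, 0),  r_2 = (-2, -4.8541, 1),  r_3 = (0, 1, -5.8541).
  v is orthogonal to every row, so take v ∝ r_2 × r_3 = ((-4.8541)·(-5.8541) - (1)·(1), (1)·(0) - (-2)·(-5.8541), (-2)·(1) - (-4.8541)·(0)) ≈ (27.4164, -11.7082, -2).
  Let u = (27.4164, -11.7082, -2).
  ||u|| = √((27.4164)² + (-11.7082)² + (-2)²) = √(892.7415) ≈ 29.8788,  v_1 = u/||u|| ≈ (0.9176, -0.3919, -0.0669) (||v_1|| = 1).

λ_1 = 9.8541,  λ_2 = 5,  λ_3 = 3.1459;  v_1 ≈ (0.9176, -0.3919, -0.0669)
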